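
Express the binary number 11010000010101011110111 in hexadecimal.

Group into 4-bit nibbles from right:
  0110 = 6
  1000 = 8
  0010 = 2
  1010 = A
  1111 = F
  0111 = 7
Result: 682AF7



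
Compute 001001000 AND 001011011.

AND: 1 only when both bits are 1
  001001000
& 001011011
-----------
  001001000
Decimal: 72 & 91 = 72



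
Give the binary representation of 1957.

Using repeated division by 2:
1957 ÷ 2 = 978 remainder 1
978 ÷ 2 = 489 remainder 0
489 ÷ 2 = 244 remainder 1
244 ÷ 2 = 122 remainder 0
122 ÷ 2 = 61 remainder 0
61 ÷ 2 = 30 remainder 1
30 ÷ 2 = 15 remainder 0
15 ÷ 2 = 7 remainder 1
7 ÷ 2 = 3 remainder 1
3 ÷ 2 = 1 remainder 1
1 ÷ 2 = 0 remainder 1
Reading remainders bottom to top: 11110100101



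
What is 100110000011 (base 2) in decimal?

Sum of powers of 2 for each 1-bit:
2^0 + 2^1 + 2^7 + 2^8 + 2^11
= 1 + 2 + 128 + 256 + 2048
= 2435



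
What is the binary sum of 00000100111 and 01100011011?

Add column by column from the right: bit + bit + carry-in; write the sum mod 2, carry 1 when the sum is 2 or 3.
carry:  00001111110
        00000100111
+       01100011011
-------------------
       001101000010
(the carry out of the leftmost column, 0, becomes the leading bit)
Decimal check:
  00000100111 = 32 + 4 + 2 + 1 = 39
  01100011011 = 512 + 256 + 16 + 8 + 2 + 1 = 795
  39 + 795 = 834, and 001101000010 = 512 + 256 + 64 + 2 = 834 ✓



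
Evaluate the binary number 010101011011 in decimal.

Sum of powers of 2 for each 1-bit:
2^0 + 2^1 + 2^3 + 2^4 + 2^6 + 2^8 + 2^10
= 1 + 2 + 8 + 16 + 64 + 256 + 1024
= 1371



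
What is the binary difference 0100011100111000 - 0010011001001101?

Method 1 - Direct subtraction (column by column from the right: bit − bit − borrow-in; if negative, add 2 and borrow 1 from the next column):
borrow: 0100000110011110
        0100011100111000
-       0010011001001101
------------------------
        0010000011101011

Method 2 - Add two's complement:
Two's complement of 0010011001001101: invert → 1101100110110010, add 1 → 1101100110110011
  0100011100111000
+ 1101100110110011
------------------
 10010000011101011  (end carry out of the top bit = 1)
Discarding the end carry: 0010000011101011
Decimal check:
  0100011100111000 = 16384 + 1024 + 512 + 256 + 32 + 16 + 8 = 18232
  0010011001001101 = 8192 + 1024 + 512 + 64 + 8 + 4 + 1 = 9805
  18232 - 9805 = 8427, and 0010000011101011 = 8192 + 128 + 64 + 32 + 8 + 2 + 1 = 8427 ✓



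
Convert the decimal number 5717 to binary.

Using repeated division by 2:
5717 ÷ 2 = 2858 remainder 1
2858 ÷ 2 = 1429 remainder 0
1429 ÷ 2 = 714 remainder 1
714 ÷ 2 = 357 remainder 0
357 ÷ 2 = 178 remainder 1
178 ÷ 2 = 89 remainder 0
89 ÷ 2 = 44 remainder 1
44 ÷ 2 = 22 remainder 0
22 ÷ 2 = 11 remainder 0
11 ÷ 2 = 5 remainder 1
5 ÷ 2 = 2 remainder 1
2 ÷ 2 = 1 remainder 0
1 ÷ 2 = 0 remainder 1
Reading remainders bottom to top: 1011001010101



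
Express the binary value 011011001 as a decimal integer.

Sum of powers of 2 for each 1-bit:
2^0 + 2^3 + 2^4 + 2^6 + 2^7
= 1 + 8 + 16 + 64 + 128
= 217



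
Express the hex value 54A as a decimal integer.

Expand by place value (powers of 16):
Digit values: A = 10
54A = 5 × 16^2 + 4 × 16^1 + 10 × 16^0
= 5 × 256 + 4 × 16 + 10 × 1
= 1280 + 64 + 10
= 1354



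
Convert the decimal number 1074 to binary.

Using repeated division by 2:
1074 ÷ 2 = 537 remainder 0
537 ÷ 2 = 268 remainder 1
268 ÷ 2 = 134 remainder 0
134 ÷ 2 = 67 remainder 0
67 ÷ 2 = 33 remainder 1
33 ÷ 2 = 16 remainder 1
16 ÷ 2 = 8 remainder 0
8 ÷ 2 = 4 remainder 0
4 ÷ 2 = 2 remainder 0
2 ÷ 2 = 1 remainder 0
1 ÷ 2 = 0 remainder 1
Reading remainders bottom to top: 10000110010



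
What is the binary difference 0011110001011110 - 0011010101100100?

Method 1 - Direct subtraction (column by column from the right: bit − bit − borrow-in; if negative, add 2 and borrow 1 from the next column):
borrow: 0000111111000000
        0011110001011110
-       0011010101100100
------------------------
        0000011011111010

Method 2 - Add two's complement:
Two's complement of 0011010101100100: invert → 1100101010011011, add 1 → 1100101010011100
  0011110001011110
+ 1100101010011100
------------------
 10000011011111010  (end carry out of the top bit = 1)
Discarding the end carry: 0000011011111010
Decimal check:
  0011110001011110 = 8192 + 4096 + 2048 + 1024 + 64 + 16 + 8 + 4 + 2 = 15454
  0011010101100100 = 8192 + 4096 + 1024 + 256 + 64 + 32 + 4 = 13668
  15454 - 13668 = 1786, and 0000011011111010 = 1024 + 512 + 128 + 64 + 32 + 16 + 8 + 2 = 1786 ✓



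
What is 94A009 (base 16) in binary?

Convert each hex digit to 4 bits:
  9 = 1001
  4 = 0100
  A = 1010
  0 = 0000
  0 = 0000
  9 = 1001
Concatenate: 100101001010000000001001



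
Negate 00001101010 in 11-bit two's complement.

Original: 00001101010
Step 1 - Invert all bits: 11110010101
Step 2 - Add 1: 11110010110
Verification: 00001101010 + 11110010110 = 100000000000; discarding the end carry (carry out of the top bit) leaves the 11-bit value 00000000000, as required for x + (-x)



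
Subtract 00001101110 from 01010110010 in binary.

Method 1 - Direct subtraction (column by column from the right: bit − bit − borrow-in; if negative, add 2 and borrow 1 from the next column):
borrow: 00010011000
        01010110010
-       00001101110
-------------------
        01001000100

Method 2 - Add two's complement:
Two's complement of 00001101110: invert → 11110010001, add 1 → 11110010010
  01010110010
+ 11110010010
-------------
 101001000100  (end carry out of the top bit = 1)
Discarding the end carry: 01001000100
Decimal check:
  01010110010 = 512 + 128 + 32 + 16 + 2 = 690
  00001101110 = 64 + 32 + 8 + 4 + 2 = 110
  690 - 110 = 580, and 01001000100 = 512 + 64 + 4 = 580 ✓



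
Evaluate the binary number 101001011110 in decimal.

Sum of powers of 2 for each 1-bit:
2^1 + 2^2 + 2^3 + 2^4 + 2^6 + 2^9 + 2^11
= 2 + 4 + 8 + 16 + 64 + 512 + 2048
= 2654



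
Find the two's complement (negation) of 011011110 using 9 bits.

Original: 011011110
Step 1 - Invert all bits: 100100001
Step 2 - Add 1: 100100010
Verification: 011011110 + 100100010 = 1000000000; discarding the end carry (carry out of the top bit) leaves the 9-bit value 000000000, as required for x + (-x)



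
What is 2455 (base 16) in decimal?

Expand by place value (powers of 16):
2455 = 2 × 16^3 + 4 × 16^2 + 5 × 16^1 + 5 × 16^0
= 2 × 4096 + 4 × 256 + 5 × 16 + 5 × 1
= 8192 + 1024 + 80 + 5
= 9301



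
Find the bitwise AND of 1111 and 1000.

AND: 1 only when both bits are 1
  1111
& 1000
------
  1000
Decimal: 15 & 8 = 8



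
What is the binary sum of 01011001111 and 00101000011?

Add column by column from the right: bit + bit + carry-in; write the sum mod 2, carry 1 when the sum is 2 or 3.
carry:  11110011110
        01011001111
+       00101000011
-------------------
       010000010010
(the carry out of the leftmost column, 0, becomes the leading bit)
Decimal check:
  01011001111 = 512 + 128 + 64 + 8 + 4 + 2 + 1 = 719
  00101000011 = 256 + 64 + 2 + 1 = 323
  719 + 323 = 1042, and 010000010010 = 1024 + 16 + 2 = 1042 ✓



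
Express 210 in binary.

Using repeated division by 2:
210 ÷ 2 = 105 remainder 0
105 ÷ 2 = 52 remainder 1
52 ÷ 2 = 26 remainder 0
26 ÷ 2 = 13 remainder 0
13 ÷ 2 = 6 remainder 1
6 ÷ 2 = 3 remainder 0
3 ÷ 2 = 1 remainder 1
1 ÷ 2 = 0 remainder 1
Reading remainders bottom to top: 11010010



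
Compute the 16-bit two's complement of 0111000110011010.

Original: 0111000110011010
Step 1 - Invert all bits: 1000111001100101
Step 2 - Add 1: 1000111001100110
Verification: 0111000110011010 + 1000111001100110 = 10000000000000000; discarding the end carry (carry out of the top bit) leaves the 16-bit value 0000000000000000, as required for x + (-x)



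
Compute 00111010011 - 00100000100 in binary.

Method 1 - Direct subtraction (column by column from the right: bit − bit − borrow-in; if negative, add 2 and borrow 1 from the next column):
borrow: 00000011000
        00111010011
-       00100000100
-------------------
        00011001111

Method 2 - Add two's complement:
Two's complement of 00100000100: invert → 11011111011, add 1 → 11011111100
  00111010011
+ 11011111100
-------------
 100011001111  (end carry out of the top bit = 1)
Discarding the end carry: 00011001111
Decimal check:
  00111010011 = 256 + 128 + 64 + 16 + 2 + 1 = 467
  00100000100 = 256 + 4 = 260
  467 - 260 = 207, and 00011001111 = 128 + 64 + 8 + 4 + 2 + 1 = 207 ✓



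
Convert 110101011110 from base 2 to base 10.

Sum of powers of 2 for each 1-bit:
2^1 + 2^2 + 2^3 + 2^4 + 2^6 + 2^8 + 2^10 + 2^11
= 2 + 4 + 8 + 16 + 64 + 256 + 1024 + 2048
= 3422



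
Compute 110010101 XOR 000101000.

XOR: 1 when bits differ
  110010101
^ 000101000
-----------
  110111101
Decimal: 405 ^ 40 = 445



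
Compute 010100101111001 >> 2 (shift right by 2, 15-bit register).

Original: 010100101111001 (decimal 10617)
Shift right by 2 positions
Drop the 2 low bits; fill with zeros on the left
Result: 000101001011110 (decimal 2654)
Equivalent: 10617 >> 2 = 10617 ÷ 2^2 = 2654



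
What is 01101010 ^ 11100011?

XOR: 1 when bits differ
  01101010
^ 11100011
----------
  10001001
Decimal: 106 ^ 227 = 137



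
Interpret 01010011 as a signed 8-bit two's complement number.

Binary: 01010011
Sign bit: 0 (non-negative)
Read directly as an unsigned value:
01010011 = 64 + 16 + 2 + 1 = 83
Value: 83



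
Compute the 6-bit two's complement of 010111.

Original: 010111
Step 1 - Invert all bits: 101000
Step 2 - Add 1: 101001
Verification: 010111 + 101001 = 1000000; discarding the end carry (carry out of the top bit) leaves the 6-bit value 000000, as required for x + (-x)



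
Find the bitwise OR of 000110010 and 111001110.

OR: 1 when either bit is 1
  000110010
| 111001110
-----------
  111111110
Decimal: 50 | 462 = 510



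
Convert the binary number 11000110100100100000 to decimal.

Sum of powers of 2 for each 1-bit:
2^5 + 2^8 + 2^11 + 2^13 + 2^14 + 2^18 + 2^19
= 32 + 256 + 2048 + 8192 + 16384 + 262144 + 524288
= 813344



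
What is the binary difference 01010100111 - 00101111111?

Method 1 - Direct subtraction (column by column from the right: bit − bit − borrow-in; if negative, add 2 and borrow 1 from the next column):
borrow: 01011110000
        01010100111
-       00101111111
-------------------
        00100101000

Method 2 - Add two's complement:
Two's complement of 00101111111: invert → 11010000000, add 1 → 11010000001
  01010100111
+ 11010000001
-------------
 100100101000  (end carry out of the top bit = 1)
Discarding the end carry: 00100101000
Decimal check:
  01010100111 = 512 + 128 + 32 + 4 + 2 + 1 = 679
  00101111111 = 256 + 64 + 32 + 16 + 8 + 4 + 2 + 1 = 383
  679 - 383 = 296, and 00100101000 = 256 + 32 + 8 = 296 ✓



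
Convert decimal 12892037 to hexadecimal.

Using repeated division by 16 (digits 10–15 are A–F):
12892037 ÷ 16 = 805752 remainder 5
805752 ÷ 16 = 50359 remainder 8
50359 ÷ 16 = 3147 remainder 7
3147 ÷ 16 = 196 remainder 11 (B)
196 ÷ 16 = 12 remainder 4
12 ÷ 16 = 0 remainder 12 (C)
Reading remainders bottom to top: C4B785



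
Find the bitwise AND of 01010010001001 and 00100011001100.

AND: 1 only when both bits are 1
  01010010001001
& 00100011001100
----------------
  00000010001000
Decimal: 5257 & 2252 = 136



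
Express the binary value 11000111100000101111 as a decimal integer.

Sum of powers of 2 for each 1-bit:
2^0 + 2^1 + 2^2 + 2^3 + 2^5 + 2^11 + 2^12 + 2^13 + 2^14 + 2^18 + 2^19
= 1 + 2 + 4 + 8 + 32 + 2048 + 4096 + 8192 + 16384 + 262144 + 524288
= 817199



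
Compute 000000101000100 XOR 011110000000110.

XOR: 1 when bits differ
  000000101000100
^ 011110000000110
-----------------
  011110101000010
Decimal: 324 ^ 15366 = 15682



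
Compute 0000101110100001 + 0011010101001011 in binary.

Add column by column from the right: bit + bit + carry-in; write the sum mod 2, carry 1 when the sum is 2 or 3.
carry:  0111111000000110
        0000101110100001
+       0011010101001011
------------------------
       00100000011101100
(the carry out of the leftmost column, 0, becomes the leading bit)
Decimal check:
  0000101110100001 = 2048 + 512 + 256 + 128 + 32 + 1 = 2977
  0011010101001011 = 8192 + 4096 + 1024 + 256 + 64 + 8 + 2 + 1 = 13643
  2977 + 13643 = 16620, and 00100000011101100 = 16384 + 128 + 64 + 32 + 8 + 4 = 16620 ✓



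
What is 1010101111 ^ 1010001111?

XOR: 1 when bits differ
  1010101111
^ 1010001111
------------
  0000100000
Decimal: 687 ^ 655 = 32



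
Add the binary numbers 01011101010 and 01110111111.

Add column by column from the right: bit + bit + carry-in; write the sum mod 2, carry 1 when the sum is 2 or 3.
carry:  11111111100
        01011101010
+       01110111111
-------------------
       011010101001
(the carry out of the leftmost column, 0, becomes the leading bit)
Decimal check:
  01011101010 = 512 + 128 + 64 + 32 + 8 + 2 = 746
  01110111111 = 512 + 256 + 128 + 32 + 16 + 8 + 4 + 2 + 1 = 959
  746 + 959 = 1705, and 011010101001 = 1024 + 512 + 128 + 32 + 8 + 1 = 1705 ✓



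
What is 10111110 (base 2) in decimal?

Sum of powers of 2 for each 1-bit:
2^1 + 2^2 + 2^3 + 2^4 + 2^5 + 2^7
= 2 + 4 + 8 + 16 + 32 + 128
= 190



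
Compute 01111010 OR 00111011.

OR: 1 when either bit is 1
  01111010
| 00111011
----------
  01111011
Decimal: 122 | 59 = 123



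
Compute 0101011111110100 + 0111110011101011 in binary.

Add column by column from the right: bit + bit + carry-in; write the sum mod 2, carry 1 when the sum is 2 or 3.
carry:  1111111111000000
        0101011111110100
+       0111110011101011
------------------------
       01101010011011111
(the carry out of the leftmost column, 0, becomes the leading bit)
Decimal check:
  0101011111110100 = 16384 + 4096 + 1024 + 512 + 256 + 128 + 64 + 32 + 16 + 4 = 22516
  0111110011101011 = 16384 + 8192 + 4096 + 2048 + 1024 + 128 + 64 + 32 + 8 + 2 + 1 = 31979
  22516 + 31979 = 54495, and 01101010011011111 = 32768 + 16384 + 4096 + 1024 + 128 + 64 + 16 + 8 + 4 + 2 + 1 = 54495 ✓



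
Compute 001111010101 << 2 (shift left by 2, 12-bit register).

Original: 001111010101 (decimal 981)
Shift left by 2 positions
Append 2 zeros on the right
Result: 111101010100 (decimal 3924)
Equivalent: 981 << 2 = 981 × 2^2 = 3924



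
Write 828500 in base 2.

Using repeated division by 2:
828500 ÷ 2 = 414250 remainder 0
414250 ÷ 2 = 207125 remainder 0
207125 ÷ 2 = 103562 remainder 1
103562 ÷ 2 = 51781 remainder 0
51781 ÷ 2 = 25890 remainder 1
25890 ÷ 2 = 12945 remainder 0
12945 ÷ 2 = 6472 remainder 1
6472 ÷ 2 = 3236 remainder 0
3236 ÷ 2 = 1618 remainder 0
1618 ÷ 2 = 809 remainder 0
809 ÷ 2 = 404 remainder 1
404 ÷ 2 = 202 remainder 0
202 ÷ 2 = 101 remainder 0
101 ÷ 2 = 50 remainder 1
50 ÷ 2 = 25 remainder 0
25 ÷ 2 = 12 remainder 1
12 ÷ 2 = 6 remainder 0
6 ÷ 2 = 3 remainder 0
3 ÷ 2 = 1 remainder 1
1 ÷ 2 = 0 remainder 1
Reading remainders bottom to top: 11001010010001010100



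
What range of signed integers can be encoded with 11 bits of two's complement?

For 11-bit two's complement:
Minimum: -2^10 = -1024
Maximum: 2^10 - 1 = 1023



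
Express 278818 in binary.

Using repeated division by 2:
278818 ÷ 2 = 139409 remainder 0
139409 ÷ 2 = 69704 remainder 1
69704 ÷ 2 = 34852 remainder 0
34852 ÷ 2 = 17426 remainder 0
17426 ÷ 2 = 8713 remainder 0
8713 ÷ 2 = 4356 remainder 1
4356 ÷ 2 = 2178 remainder 0
2178 ÷ 2 = 1089 remainder 0
1089 ÷ 2 = 544 remainder 1
544 ÷ 2 = 272 remainder 0
272 ÷ 2 = 136 remainder 0
136 ÷ 2 = 68 remainder 0
68 ÷ 2 = 34 remainder 0
34 ÷ 2 = 17 remainder 0
17 ÷ 2 = 8 remainder 1
8 ÷ 2 = 4 remainder 0
4 ÷ 2 = 2 remainder 0
2 ÷ 2 = 1 remainder 0
1 ÷ 2 = 0 remainder 1
Reading remainders bottom to top: 1000100000100100010



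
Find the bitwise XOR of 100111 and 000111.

XOR: 1 when bits differ
  100111
^ 000111
--------
  100000
Decimal: 39 ^ 7 = 32



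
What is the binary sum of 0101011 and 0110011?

Add column by column from the right: bit + bit + carry-in; write the sum mod 2, carry 1 when the sum is 2 or 3.
carry:  1000110
        0101011
+       0110011
---------------
       01011110
(the carry out of the leftmost column, 0, becomes the leading bit)
Decimal check:
  0101011 = 32 + 8 + 2 + 1 = 43
  0110011 = 32 + 16 + 2 + 1 = 51
  43 + 51 = 94, and 01011110 = 64 + 16 + 8 + 4 + 2 = 94 ✓



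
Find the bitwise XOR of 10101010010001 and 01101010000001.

XOR: 1 when bits differ
  10101010010001
^ 01101010000001
----------------
  11000000010000
Decimal: 10897 ^ 6785 = 12304



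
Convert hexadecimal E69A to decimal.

Expand by place value (powers of 16):
Digit values: E = 14, A = 10
E69A = 14 × 16^3 + 6 × 16^2 + 9 × 16^1 + 10 × 16^0
= 14 × 4096 + 6 × 256 + 9 × 16 + 10 × 1
= 57344 + 1536 + 144 + 10
= 59034



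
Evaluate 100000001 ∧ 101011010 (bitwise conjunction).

AND: 1 only when both bits are 1
  100000001
& 101011010
-----------
  100000000
Decimal: 257 & 346 = 256



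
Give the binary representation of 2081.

Using repeated division by 2:
2081 ÷ 2 = 1040 remainder 1
1040 ÷ 2 = 520 remainder 0
520 ÷ 2 = 260 remainder 0
260 ÷ 2 = 130 remainder 0
130 ÷ 2 = 65 remainder 0
65 ÷ 2 = 32 remainder 1
32 ÷ 2 = 16 remainder 0
16 ÷ 2 = 8 remainder 0
8 ÷ 2 = 4 remainder 0
4 ÷ 2 = 2 remainder 0
2 ÷ 2 = 1 remainder 0
1 ÷ 2 = 0 remainder 1
Reading remainders bottom to top: 100000100001



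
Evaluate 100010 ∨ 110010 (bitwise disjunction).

OR: 1 when either bit is 1
  100010
| 110010
--------
  110010
Decimal: 34 | 50 = 50



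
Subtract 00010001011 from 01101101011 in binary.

Method 1 - Direct subtraction (column by column from the right: bit − bit − borrow-in; if negative, add 2 and borrow 1 from the next column):
borrow: 00100000000
        01101101011
-       00010001011
-------------------
        01011100000

Method 2 - Add two's complement:
Two's complement of 00010001011: invert → 11101110100, add 1 → 11101110101
  01101101011
+ 11101110101
-------------
 101011100000  (end carry out of the top bit = 1)
Discarding the end carry: 01011100000
Decimal check:
  01101101011 = 512 + 256 + 64 + 32 + 8 + 2 + 1 = 875
  00010001011 = 128 + 8 + 2 + 1 = 139
  875 - 139 = 736, and 01011100000 = 512 + 128 + 64 + 32 = 736 ✓



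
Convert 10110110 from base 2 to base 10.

Sum of powers of 2 for each 1-bit:
2^1 + 2^2 + 2^4 + 2^5 + 2^7
= 2 + 4 + 16 + 32 + 128
= 182



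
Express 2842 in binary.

Using repeated division by 2:
2842 ÷ 2 = 1421 remainder 0
1421 ÷ 2 = 710 remainder 1
710 ÷ 2 = 355 remainder 0
355 ÷ 2 = 177 remainder 1
177 ÷ 2 = 88 remainder 1
88 ÷ 2 = 44 remainder 0
44 ÷ 2 = 22 remainder 0
22 ÷ 2 = 11 remainder 0
11 ÷ 2 = 5 remainder 1
5 ÷ 2 = 2 remainder 1
2 ÷ 2 = 1 remainder 0
1 ÷ 2 = 0 remainder 1
Reading remainders bottom to top: 101100011010



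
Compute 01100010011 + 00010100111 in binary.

Add column by column from the right: bit + bit + carry-in; write the sum mod 2, carry 1 when the sum is 2 or 3.
carry:  00000001110
        01100010011
+       00010100111
-------------------
       001110111010
(the carry out of the leftmost column, 0, becomes the leading bit)
Decimal check:
  01100010011 = 512 + 256 + 16 + 2 + 1 = 787
  00010100111 = 128 + 32 + 4 + 2 + 1 = 167
  787 + 167 = 954, and 001110111010 = 512 + 256 + 128 + 32 + 16 + 8 + 2 = 954 ✓



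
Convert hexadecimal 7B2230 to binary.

Convert each hex digit to 4 bits:
  7 = 0111
  B = 1011
  2 = 0010
  2 = 0010
  3 = 0011
  0 = 0000
Concatenate: 011110110010001000110000



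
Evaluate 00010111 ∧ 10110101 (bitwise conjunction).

AND: 1 only when both bits are 1
  00010111
& 10110101
----------
  00010101
Decimal: 23 & 181 = 21



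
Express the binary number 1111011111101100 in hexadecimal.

Group into 4-bit nibbles from right:
  1111 = F
  0111 = 7
  1110 = E
  1100 = C
Result: F7EC



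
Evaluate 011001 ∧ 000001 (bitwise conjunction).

AND: 1 only when both bits are 1
  011001
& 000001
--------
  000001
Decimal: 25 & 1 = 1



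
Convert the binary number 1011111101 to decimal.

Sum of powers of 2 for each 1-bit:
2^0 + 2^2 + 2^3 + 2^4 + 2^5 + 2^6 + 2^7 + 2^9
= 1 + 4 + 8 + 16 + 32 + 64 + 128 + 512
= 765



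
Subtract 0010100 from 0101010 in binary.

Method 1 - Direct subtraction (column by column from the right: bit − bit − borrow-in; if negative, add 2 and borrow 1 from the next column):
borrow: 0101000
        0101010
-       0010100
---------------
        0010110

Method 2 - Add two's complement:
Two's complement of 0010100: invert → 1101011, add 1 → 1101100
  0101010
+ 1101100
---------
 10010110  (end carry out of the top bit = 1)
Discarding the end carry: 0010110
Decimal check:
  0101010 = 32 + 8 + 2 = 42
  0010100 = 16 + 4 = 20
  42 - 20 = 22, and 0010110 = 16 + 4 + 2 = 22 ✓



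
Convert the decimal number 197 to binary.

Using repeated division by 2:
197 ÷ 2 = 98 remainder 1
98 ÷ 2 = 49 remainder 0
49 ÷ 2 = 24 remainder 1
24 ÷ 2 = 12 remainder 0
12 ÷ 2 = 6 remainder 0
6 ÷ 2 = 3 remainder 0
3 ÷ 2 = 1 remainder 1
1 ÷ 2 = 0 remainder 1
Reading remainders bottom to top: 11000101



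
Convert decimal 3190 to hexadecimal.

Using repeated division by 16 (digits 10–15 are A–F):
3190 ÷ 16 = 199 remainder 6
199 ÷ 16 = 12 remainder 7
12 ÷ 16 = 0 remainder 12 (C)
Reading remainders bottom to top: C76



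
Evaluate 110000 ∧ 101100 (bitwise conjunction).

AND: 1 only when both bits are 1
  110000
& 101100
--------
  100000
Decimal: 48 & 44 = 32



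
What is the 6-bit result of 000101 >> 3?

Original: 000101 (decimal 5)
Shift right by 3 positions
Drop the 3 low bits; fill with zeros on the left
Result: 000000 (decimal 0)
Equivalent: 5 >> 3 = 5 ÷ 2^3 = 0



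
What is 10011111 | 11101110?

OR: 1 when either bit is 1
  10011111
| 11101110
----------
  11111111
Decimal: 159 | 238 = 255



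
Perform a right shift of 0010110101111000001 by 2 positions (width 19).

Original: 0010110101111000001 (decimal 93121)
Shift right by 2 positions
Drop the 2 low bits; fill with zeros on the left
Result: 0000101101011110000 (decimal 23280)
Equivalent: 93121 >> 2 = 93121 ÷ 2^2 = 23280



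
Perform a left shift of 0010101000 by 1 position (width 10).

Original: 0010101000 (decimal 168)
Shift left by 1 position
Append 1 zero on the right
Result: 0101010000 (decimal 336)
Equivalent: 168 << 1 = 168 × 2^1 = 336



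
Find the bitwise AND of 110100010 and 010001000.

AND: 1 only when both bits are 1
  110100010
& 010001000
-----------
  010000000
Decimal: 418 & 136 = 128



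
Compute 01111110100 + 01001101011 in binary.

Add column by column from the right: bit + bit + carry-in; write the sum mod 2, carry 1 when the sum is 2 or 3.
carry:  11111000000
        01111110100
+       01001101011
-------------------
       011001011111
(the carry out of the leftmost column, 0, becomes the leading bit)
Decimal check:
  01111110100 = 512 + 256 + 128 + 64 + 32 + 16 + 4 = 1012
  01001101011 = 512 + 64 + 32 + 8 + 2 + 1 = 619
  1012 + 619 = 1631, and 011001011111 = 1024 + 512 + 64 + 16 + 8 + 4 + 2 + 1 = 1631 ✓



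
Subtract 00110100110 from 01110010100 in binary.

Method 1 - Direct subtraction (column by column from the right: bit − bit − borrow-in; if negative, add 2 and borrow 1 from the next column):
borrow: 01111011100
        01110010100
-       00110100110
-------------------
        00111101110

Method 2 - Add two's complement:
Two's complement of 00110100110: invert → 11001011001, add 1 → 11001011010
  01110010100
+ 11001011010
-------------
 100111101110  (end carry out of the top bit = 1)
Discarding the end carry: 00111101110
Decimal check:
  01110010100 = 512 + 256 + 128 + 16 + 4 = 916
  00110100110 = 256 + 128 + 32 + 4 + 2 = 422
  916 - 422 = 494, and 00111101110 = 256 + 128 + 64 + 32 + 8 + 4 + 2 = 494 ✓



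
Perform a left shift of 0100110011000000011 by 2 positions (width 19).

Original: 0100110011000000011 (decimal 157187)
Shift left by 2 positions
Append 2 zeros on the right and drop the 2 high bits that overflow the 19-bit width
Result: 0011001100000001100 (decimal 104460)
Equivalent: 157187 << 2 = 157187 × 2^2 = 628748, truncated to 19 bits = 104460



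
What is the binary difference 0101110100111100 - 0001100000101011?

Method 1 - Direct subtraction (column by column from the right: bit − bit − borrow-in; if negative, add 2 and borrow 1 from the next column):
borrow: 0000000000000110
        0101110100111100
-       0001100000101011
------------------------
        0100010100010001

Method 2 - Add two's complement:
Two's complement of 0001100000101011: invert → 1110011111010100, add 1 → 1110011111010101
  0101110100111100
+ 1110011111010101
------------------
 10100010100010001  (end carry out of the top bit = 1)
Discarding the end carry: 0100010100010001
Decimal check:
  0101110100111100 = 16384 + 4096 + 2048 + 1024 + 256 + 32 + 16 + 8 + 4 = 23868
  0001100000101011 = 4096 + 2048 + 32 + 8 + 2 + 1 = 6187
  23868 - 6187 = 17681, and 0100010100010001 = 16384 + 1024 + 256 + 16 + 1 = 17681 ✓



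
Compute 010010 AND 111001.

AND: 1 only when both bits are 1
  010010
& 111001
--------
  010000
Decimal: 18 & 57 = 16



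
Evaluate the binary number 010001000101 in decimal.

Sum of powers of 2 for each 1-bit:
2^0 + 2^2 + 2^6 + 2^10
= 1 + 4 + 64 + 1024
= 1093



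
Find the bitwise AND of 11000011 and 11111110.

AND: 1 only when both bits are 1
  11000011
& 11111110
----------
  11000010
Decimal: 195 & 254 = 194



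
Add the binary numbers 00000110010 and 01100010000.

Add column by column from the right: bit + bit + carry-in; write the sum mod 2, carry 1 when the sum is 2 or 3.
carry:  00001100000
        00000110010
+       01100010000
-------------------
       001101000010
(the carry out of the leftmost column, 0, becomes the leading bit)
Decimal check:
  00000110010 = 32 + 16 + 2 = 50
  01100010000 = 512 + 256 + 16 = 784
  50 + 784 = 834, and 001101000010 = 512 + 256 + 64 + 2 = 834 ✓



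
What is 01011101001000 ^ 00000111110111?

XOR: 1 when bits differ
  01011101001000
^ 00000111110111
----------------
  01011010111111
Decimal: 5960 ^ 503 = 5823



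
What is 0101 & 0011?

AND: 1 only when both bits are 1
  0101
& 0011
------
  0001
Decimal: 5 & 3 = 1



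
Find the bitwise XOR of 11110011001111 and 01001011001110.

XOR: 1 when bits differ
  11110011001111
^ 01001011001110
----------------
  10111000000001
Decimal: 15567 ^ 4814 = 11777



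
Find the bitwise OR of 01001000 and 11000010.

OR: 1 when either bit is 1
  01001000
| 11000010
----------
  11001010
Decimal: 72 | 194 = 202



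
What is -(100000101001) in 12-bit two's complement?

Original (sign bit 1, negative): 100000101001
Step 1 - Invert all bits: 011111010110
Step 2 - Add 1: 011111010111
Verification: 100000101001 + 011111010111 = 1000000000000; discarding the end carry (carry out of the top bit) leaves the 12-bit value 000000000000, as required for x + (-x)



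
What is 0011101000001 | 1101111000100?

OR: 1 when either bit is 1
  0011101000001
| 1101111000100
---------------
  1111111000101
Decimal: 1857 | 7108 = 8133



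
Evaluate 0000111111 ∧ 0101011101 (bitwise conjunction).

AND: 1 only when both bits are 1
  0000111111
& 0101011101
------------
  0000011101
Decimal: 63 & 349 = 29



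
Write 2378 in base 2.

Using repeated division by 2:
2378 ÷ 2 = 1189 remainder 0
1189 ÷ 2 = 594 remainder 1
594 ÷ 2 = 297 remainder 0
297 ÷ 2 = 148 remainder 1
148 ÷ 2 = 74 remainder 0
74 ÷ 2 = 37 remainder 0
37 ÷ 2 = 18 remainder 1
18 ÷ 2 = 9 remainder 0
9 ÷ 2 = 4 remainder 1
4 ÷ 2 = 2 remainder 0
2 ÷ 2 = 1 remainder 0
1 ÷ 2 = 0 remainder 1
Reading remainders bottom to top: 100101001010



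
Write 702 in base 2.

Using repeated division by 2:
702 ÷ 2 = 351 remainder 0
351 ÷ 2 = 175 remainder 1
175 ÷ 2 = 87 remainder 1
87 ÷ 2 = 43 remainder 1
43 ÷ 2 = 21 remainder 1
21 ÷ 2 = 10 remainder 1
10 ÷ 2 = 5 remainder 0
5 ÷ 2 = 2 remainder 1
2 ÷ 2 = 1 remainder 0
1 ÷ 2 = 0 remainder 1
Reading remainders bottom to top: 1010111110



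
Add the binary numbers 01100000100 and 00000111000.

Add column by column from the right: bit + bit + carry-in; write the sum mod 2, carry 1 when the sum is 2 or 3.
carry:  00000000000
        01100000100
+       00000111000
-------------------
       001100111100
(the carry out of the leftmost column, 0, becomes the leading bit)
Decimal check:
  01100000100 = 512 + 256 + 4 = 772
  00000111000 = 32 + 16 + 8 = 56
  772 + 56 = 828, and 001100111100 = 512 + 256 + 32 + 16 + 8 + 4 = 828 ✓



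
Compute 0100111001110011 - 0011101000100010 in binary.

Method 1 - Direct subtraction (column by column from the right: bit − bit − borrow-in; if negative, add 2 and borrow 1 from the next column):
borrow: 0110000000000000
        0100111001110011
-       0011101000100010
------------------------
        0001010001010001

Method 2 - Add two's complement:
Two's complement of 0011101000100010: invert → 1100010111011101, add 1 → 1100010111011110
  0100111001110011
+ 1100010111011110
------------------
 10001010001010001  (end carry out of the top bit = 1)
Discarding the end carry: 0001010001010001
Decimal check:
  0100111001110011 = 16384 + 2048 + 1024 + 512 + 64 + 32 + 16 + 2 + 1 = 20083
  0011101000100010 = 8192 + 4096 + 2048 + 512 + 32 + 2 = 14882
  20083 - 14882 = 5201, and 0001010001010001 = 4096 + 1024 + 64 + 16 + 1 = 5201 ✓



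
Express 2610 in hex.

Using repeated division by 16 (digits 10–15 are A–F):
2610 ÷ 16 = 163 remainder 2
163 ÷ 16 = 10 remainder 3
10 ÷ 16 = 0 remainder 10 (A)
Reading remainders bottom to top: A32



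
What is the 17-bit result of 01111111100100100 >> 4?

Original: 01111111100100100 (decimal 65316)
Shift right by 4 positions
Drop the 4 low bits; fill with zeros on the left
Result: 00000111111110010 (decimal 4082)
Equivalent: 65316 >> 4 = 65316 ÷ 2^4 = 4082



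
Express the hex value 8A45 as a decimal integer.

Expand by place value (powers of 16):
Digit values: A = 10
8A45 = 8 × 16^3 + 10 × 16^2 + 4 × 16^1 + 5 × 16^0
= 8 × 4096 + 10 × 256 + 4 × 16 + 5 × 1
= 32768 + 2560 + 64 + 5
= 35397



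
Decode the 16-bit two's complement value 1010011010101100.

Binary: 1010011010101100
Sign bit: 1 (negative)
Invert: 0101100101010011
Add 1:  0101100101010100
Magnitude: 0101100101010100 = 16384 + 4096 + 2048 + 256 + 64 + 16 + 4 = 22868
Value: -22868



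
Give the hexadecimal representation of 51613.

Using repeated division by 16 (digits 10–15 are A–F):
51613 ÷ 16 = 3225 remainder 13 (D)
3225 ÷ 16 = 201 remainder 9
201 ÷ 16 = 12 remainder 9
12 ÷ 16 = 0 remainder 12 (C)
Reading remainders bottom to top: C99D



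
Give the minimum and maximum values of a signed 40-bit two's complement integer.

For 40-bit two's complement:
Minimum: -2^39 = -549755813888
Maximum: 2^39 - 1 = 549755813887



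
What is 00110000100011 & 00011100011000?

AND: 1 only when both bits are 1
  00110000100011
& 00011100011000
----------------
  00010000000000
Decimal: 3107 & 1816 = 1024



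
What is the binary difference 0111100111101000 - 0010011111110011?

Method 1 - Direct subtraction (column by column from the right: bit − bit − borrow-in; if negative, add 2 and borrow 1 from the next column):
borrow: 0000111111101110
        0111100111101000
-       0010011111110011
------------------------
        0101000111110101

Method 2 - Add two's complement:
Two's complement of 0010011111110011: invert → 1101100000001100, add 1 → 1101100000001101
  0111100111101000
+ 1101100000001101
------------------
 10101000111110101  (end carry out of the top bit = 1)
Discarding the end carry: 0101000111110101
Decimal check:
  0111100111101000 = 16384 + 8192 + 4096 + 2048 + 256 + 128 + 64 + 32 + 8 = 31208
  0010011111110011 = 8192 + 1024 + 512 + 256 + 128 + 64 + 32 + 16 + 2 + 1 = 10227
  31208 - 10227 = 20981, and 0101000111110101 = 16384 + 4096 + 256 + 128 + 64 + 32 + 16 + 4 + 1 = 20981 ✓



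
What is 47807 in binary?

Using repeated division by 2:
47807 ÷ 2 = 23903 remainder 1
23903 ÷ 2 = 11951 remainder 1
11951 ÷ 2 = 5975 remainder 1
5975 ÷ 2 = 2987 remainder 1
2987 ÷ 2 = 1493 remainder 1
1493 ÷ 2 = 746 remainder 1
746 ÷ 2 = 373 remainder 0
373 ÷ 2 = 186 remainder 1
186 ÷ 2 = 93 remainder 0
93 ÷ 2 = 46 remainder 1
46 ÷ 2 = 23 remainder 0
23 ÷ 2 = 11 remainder 1
11 ÷ 2 = 5 remainder 1
5 ÷ 2 = 2 remainder 1
2 ÷ 2 = 1 remainder 0
1 ÷ 2 = 0 remainder 1
Reading remainders bottom to top: 1011101010111111



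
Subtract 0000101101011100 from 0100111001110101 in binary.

Method 1 - Direct subtraction (column by column from the right: bit − bit − borrow-in; if negative, add 2 and borrow 1 from the next column):
borrow: 0000011000110000
        0100111001110101
-       0000101101011100
------------------------
        0100001100011001

Method 2 - Add two's complement:
Two's complement of 0000101101011100: invert → 1111010010100011, add 1 → 1111010010100100
  0100111001110101
+ 1111010010100100
------------------
 10100001100011001  (end carry out of the top bit = 1)
Discarding the end carry: 0100001100011001
Decimal check:
  0100111001110101 = 16384 + 2048 + 1024 + 512 + 64 + 32 + 16 + 4 + 1 = 20085
  0000101101011100 = 2048 + 512 + 256 + 64 + 16 + 8 + 4 = 2908
  20085 - 2908 = 17177, and 0100001100011001 = 16384 + 512 + 256 + 16 + 8 + 1 = 17177 ✓



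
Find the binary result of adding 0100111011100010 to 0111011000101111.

Add column by column from the right: bit + bit + carry-in; write the sum mod 2, carry 1 when the sum is 2 or 3.
carry:  1111110111011100
        0100111011100010
+       0111011000101111
------------------------
       01100010100010001
(the carry out of the leftmost column, 0, becomes the leading bit)
Decimal check:
  0100111011100010 = 16384 + 2048 + 1024 + 512 + 128 + 64 + 32 + 2 = 20194
  0111011000101111 = 16384 + 8192 + 4096 + 1024 + 512 + 32 + 8 + 4 + 2 + 1 = 30255
  20194 + 30255 = 50449, and 01100010100010001 = 32768 + 16384 + 1024 + 256 + 16 + 1 = 50449 ✓



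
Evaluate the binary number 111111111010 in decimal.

Sum of powers of 2 for each 1-bit:
2^1 + 2^3 + 2^4 + 2^5 + 2^6 + 2^7 + 2^8 + 2^9 + 2^10 + 2^11
= 2 + 8 + 16 + 32 + 64 + 128 + 256 + 512 + 1024 + 2048
= 4090



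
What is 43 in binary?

Using repeated division by 2:
43 ÷ 2 = 21 remainder 1
21 ÷ 2 = 10 remainder 1
10 ÷ 2 = 5 remainder 0
5 ÷ 2 = 2 remainder 1
2 ÷ 2 = 1 remainder 0
1 ÷ 2 = 0 remainder 1
Reading remainders bottom to top: 101011



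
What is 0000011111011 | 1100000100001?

OR: 1 when either bit is 1
  0000011111011
| 1100000100001
---------------
  1100011111011
Decimal: 251 | 6177 = 6395



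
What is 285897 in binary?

Using repeated division by 2:
285897 ÷ 2 = 142948 remainder 1
142948 ÷ 2 = 71474 remainder 0
71474 ÷ 2 = 35737 remainder 0
35737 ÷ 2 = 17868 remainder 1
17868 ÷ 2 = 8934 remainder 0
8934 ÷ 2 = 4467 remainder 0
4467 ÷ 2 = 2233 remainder 1
2233 ÷ 2 = 1116 remainder 1
1116 ÷ 2 = 558 remainder 0
558 ÷ 2 = 279 remainder 0
279 ÷ 2 = 139 remainder 1
139 ÷ 2 = 69 remainder 1
69 ÷ 2 = 34 remainder 1
34 ÷ 2 = 17 remainder 0
17 ÷ 2 = 8 remainder 1
8 ÷ 2 = 4 remainder 0
4 ÷ 2 = 2 remainder 0
2 ÷ 2 = 1 remainder 0
1 ÷ 2 = 0 remainder 1
Reading remainders bottom to top: 1000101110011001001



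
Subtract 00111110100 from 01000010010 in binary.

Method 1 - Direct subtraction (column by column from the right: bit − bit − borrow-in; if negative, add 2 and borrow 1 from the next column):
borrow: 01111111000
        01000010010
-       00111110100
-------------------
        00000011110

Method 2 - Add two's complement:
Two's complement of 00111110100: invert → 11000001011, add 1 → 11000001100
  01000010010
+ 11000001100
-------------
 100000011110  (end carry out of the top bit = 1)
Discarding the end carry: 00000011110
Decimal check:
  01000010010 = 512 + 16 + 2 = 530
  00111110100 = 256 + 128 + 64 + 32 + 16 + 4 = 500
  530 - 500 = 30, and 00000011110 = 16 + 8 + 4 + 2 = 30 ✓



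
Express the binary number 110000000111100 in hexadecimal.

Group into 4-bit nibbles from right:
  0110 = 6
  0000 = 0
  0011 = 3
  1100 = C
Result: 603C



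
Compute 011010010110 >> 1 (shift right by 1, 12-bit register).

Original: 011010010110 (decimal 1686)
Shift right by 1 position
Drop the 1 low bit; fill with zero on the left
Result: 001101001011 (decimal 843)
Equivalent: 1686 >> 1 = 1686 ÷ 2^1 = 843



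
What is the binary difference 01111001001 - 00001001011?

Method 1 - Direct subtraction (column by column from the right: bit − bit − borrow-in; if negative, add 2 and borrow 1 from the next column):
borrow: 00011111100
        01111001001
-       00001001011
-------------------
        01101111110

Method 2 - Add two's complement:
Two's complement of 00001001011: invert → 11110110100, add 1 → 11110110101
  01111001001
+ 11110110101
-------------
 101101111110  (end carry out of the top bit = 1)
Discarding the end carry: 01101111110
Decimal check:
  01111001001 = 512 + 256 + 128 + 64 + 8 + 1 = 969
  00001001011 = 64 + 8 + 2 + 1 = 75
  969 - 75 = 894, and 01101111110 = 512 + 256 + 64 + 32 + 16 + 8 + 4 + 2 = 894 ✓



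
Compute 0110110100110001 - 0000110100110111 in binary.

Method 1 - Direct subtraction (column by column from the right: bit − bit − borrow-in; if negative, add 2 and borrow 1 from the next column):
borrow: 0011111111111100
        0110110100110001
-       0000110100110111
------------------------
        0101111111111010

Method 2 - Add two's complement:
Two's complement of 0000110100110111: invert → 1111001011001000, add 1 → 1111001011001001
  0110110100110001
+ 1111001011001001
------------------
 10101111111111010  (end carry out of the top bit = 1)
Discarding the end carry: 0101111111111010
Decimal check:
  0110110100110001 = 16384 + 8192 + 2048 + 1024 + 256 + 32 + 16 + 1 = 27953
  0000110100110111 = 2048 + 1024 + 256 + 32 + 16 + 4 + 2 + 1 = 3383
  27953 - 3383 = 24570, and 0101111111111010 = 16384 + 4096 + 2048 + 1024 + 512 + 256 + 128 + 64 + 32 + 16 + 8 + 2 = 24570 ✓



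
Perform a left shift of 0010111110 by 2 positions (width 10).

Original: 0010111110 (decimal 190)
Shift left by 2 positions
Append 2 zeros on the right
Result: 1011111000 (decimal 760)
Equivalent: 190 << 2 = 190 × 2^2 = 760



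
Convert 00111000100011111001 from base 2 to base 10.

Sum of powers of 2 for each 1-bit:
2^0 + 2^3 + 2^4 + 2^5 + 2^6 + 2^7 + 2^11 + 2^15 + 2^16 + 2^17
= 1 + 8 + 16 + 32 + 64 + 128 + 2048 + 32768 + 65536 + 131072
= 231673



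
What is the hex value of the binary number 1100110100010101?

Group into 4-bit nibbles from right:
  1100 = C
  1101 = D
  0001 = 1
  0101 = 5
Result: CD15



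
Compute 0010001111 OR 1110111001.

OR: 1 when either bit is 1
  0010001111
| 1110111001
------------
  1110111111
Decimal: 143 | 953 = 959



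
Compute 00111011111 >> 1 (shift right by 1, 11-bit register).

Original: 00111011111 (decimal 479)
Shift right by 1 position
Drop the 1 low bit; fill with zero on the left
Result: 00011101111 (decimal 239)
Equivalent: 479 >> 1 = 479 ÷ 2^1 = 239



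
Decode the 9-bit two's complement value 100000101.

Binary: 100000101
Sign bit: 1 (negative)
Invert: 011111010
Add 1:  011111011
Magnitude: 011111011 = 128 + 64 + 32 + 16 + 8 + 2 + 1 = 251
Value: -251



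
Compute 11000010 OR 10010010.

OR: 1 when either bit is 1
  11000010
| 10010010
----------
  11010010
Decimal: 194 | 146 = 210



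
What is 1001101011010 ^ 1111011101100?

XOR: 1 when bits differ
  1001101011010
^ 1111011101100
---------------
  0110110110110
Decimal: 4954 ^ 7916 = 3510



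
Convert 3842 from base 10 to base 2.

Using repeated division by 2:
3842 ÷ 2 = 1921 remainder 0
1921 ÷ 2 = 960 remainder 1
960 ÷ 2 = 480 remainder 0
480 ÷ 2 = 240 remainder 0
240 ÷ 2 = 120 remainder 0
120 ÷ 2 = 60 remainder 0
60 ÷ 2 = 30 remainder 0
30 ÷ 2 = 15 remainder 0
15 ÷ 2 = 7 remainder 1
7 ÷ 2 = 3 remainder 1
3 ÷ 2 = 1 remainder 1
1 ÷ 2 = 0 remainder 1
Reading remainders bottom to top: 111100000010

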